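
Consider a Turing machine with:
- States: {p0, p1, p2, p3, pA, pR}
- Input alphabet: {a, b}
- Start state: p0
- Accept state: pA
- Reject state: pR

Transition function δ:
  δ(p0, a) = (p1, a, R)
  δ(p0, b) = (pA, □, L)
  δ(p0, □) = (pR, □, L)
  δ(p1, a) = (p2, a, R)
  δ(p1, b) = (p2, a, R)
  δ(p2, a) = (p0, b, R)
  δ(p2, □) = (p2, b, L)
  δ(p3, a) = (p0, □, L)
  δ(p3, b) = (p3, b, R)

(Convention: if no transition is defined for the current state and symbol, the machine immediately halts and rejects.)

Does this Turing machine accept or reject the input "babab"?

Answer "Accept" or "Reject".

Execution trace:
Initial: [p0]babab
Step 1: δ(p0, b) = (pA, □, L) → [pA]□□abab

The machine reaches the accept state pA and halts.

Answer: Accept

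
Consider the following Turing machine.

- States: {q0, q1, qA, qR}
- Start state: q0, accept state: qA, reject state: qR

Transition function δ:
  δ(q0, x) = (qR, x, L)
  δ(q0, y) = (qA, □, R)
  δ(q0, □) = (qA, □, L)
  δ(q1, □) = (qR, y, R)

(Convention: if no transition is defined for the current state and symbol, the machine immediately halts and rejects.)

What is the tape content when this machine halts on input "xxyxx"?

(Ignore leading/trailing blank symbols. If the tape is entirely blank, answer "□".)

Execution trace:
Initial: [q0]xxyxx
Step 1: δ(q0, x) = (qR, x, L) → [qR]□xxyxx

The machine reaches the reject state qR and halts.

Final tape (ignoring leading/trailing blanks): xxyxx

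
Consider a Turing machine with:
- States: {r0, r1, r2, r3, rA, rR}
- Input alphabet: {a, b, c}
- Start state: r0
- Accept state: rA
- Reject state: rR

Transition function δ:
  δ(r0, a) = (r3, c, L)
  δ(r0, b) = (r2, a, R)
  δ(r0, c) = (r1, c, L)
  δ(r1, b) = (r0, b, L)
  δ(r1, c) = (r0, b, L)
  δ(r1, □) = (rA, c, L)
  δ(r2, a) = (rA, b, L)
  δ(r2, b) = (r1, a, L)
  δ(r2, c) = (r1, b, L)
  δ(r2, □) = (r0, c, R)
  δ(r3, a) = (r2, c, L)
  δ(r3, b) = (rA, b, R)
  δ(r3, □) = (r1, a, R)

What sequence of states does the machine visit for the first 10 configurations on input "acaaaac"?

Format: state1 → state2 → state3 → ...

Execution trace:
Initial: [r0]acaaaac
Step 1: δ(r0, a) = (r3, c, L) → [r3]□ccaaaac
Step 2: δ(r3, □) = (r1, a, R) → a[r1]ccaaaac
Step 3: δ(r1, c) = (r0, b, L) → [r0]abcaaaac
Step 4: δ(r0, a) = (r3, c, L) → [r3]□cbcaaaac
Step 5: δ(r3, □) = (r1, a, R) → a[r1]cbcaaaac
Step 6: δ(r1, c) = (r0, b, L) → [r0]abbcaaaac
Step 7: δ(r0, a) = (r3, c, L) → [r3]□cbbcaaaac
Step 8: δ(r3, □) = (r1, a, R) → a[r1]cbbcaaaac
Step 9: δ(r1, c) = (r0, b, L) → [r0]abbbcaaaac

State sequence: r0 → r3 → r1 → r0 → r3 → r1 → r0 → r3 → r1 → r0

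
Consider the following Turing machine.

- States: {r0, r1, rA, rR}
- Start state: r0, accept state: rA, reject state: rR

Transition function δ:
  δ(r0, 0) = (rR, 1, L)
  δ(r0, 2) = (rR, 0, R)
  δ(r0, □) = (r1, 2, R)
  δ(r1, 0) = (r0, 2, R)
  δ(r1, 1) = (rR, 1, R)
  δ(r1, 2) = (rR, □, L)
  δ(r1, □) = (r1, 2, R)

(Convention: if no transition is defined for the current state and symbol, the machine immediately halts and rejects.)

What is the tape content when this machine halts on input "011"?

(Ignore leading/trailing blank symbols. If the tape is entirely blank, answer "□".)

Execution trace:
Initial: [r0]011
Step 1: δ(r0, 0) = (rR, 1, L) → [rR]□111

The machine reaches the reject state rR and halts.

Final tape (ignoring leading/trailing blanks): 111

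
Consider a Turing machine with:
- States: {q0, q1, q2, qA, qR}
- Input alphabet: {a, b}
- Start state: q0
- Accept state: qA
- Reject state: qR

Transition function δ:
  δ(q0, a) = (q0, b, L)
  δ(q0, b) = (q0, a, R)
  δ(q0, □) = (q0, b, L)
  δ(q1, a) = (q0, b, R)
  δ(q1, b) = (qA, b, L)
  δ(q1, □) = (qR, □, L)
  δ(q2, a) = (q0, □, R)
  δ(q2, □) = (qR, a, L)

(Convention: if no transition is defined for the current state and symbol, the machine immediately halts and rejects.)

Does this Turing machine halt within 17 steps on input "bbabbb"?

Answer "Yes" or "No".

Execution trace:
Initial: [q0]bbabbb
Step 1: δ(q0, b) = (q0, a, R) → a[q0]babbb
Step 2: δ(q0, b) = (q0, a, R) → aa[q0]abbb
Step 3: δ(q0, a) = (q0, b, L) → a[q0]abbbb
Step 4: δ(q0, a) = (q0, b, L) → [q0]abbbbb
Step 5: δ(q0, a) = (q0, b, L) → [q0]□bbbbbb
Step 6: δ(q0, □) = (q0, b, L) → [q0]□bbbbbbb
Step 7: δ(q0, □) = (q0, b, L) → [q0]□bbbbbbbb
Step 8: δ(q0, □) = (q0, b, L) → [q0]□bbbbbbbbb
Step 9: δ(q0, □) = (q0, b, L) → [q0]□bbbbbbbbbb
Step 10: δ(q0, □) = (q0, b, L) → [q0]□bbbbbbbbbbb
Step 11: δ(q0, □) = (q0, b, L) → [q0]□bbbbbbbbbbbb
Step 12: δ(q0, □) = (q0, b, L) → [q0]□bbbbbbbbbbbbb
Step 13: δ(q0, □) = (q0, b, L) → [q0]□bbbbbbbbbbbbbb
Step 14: δ(q0, □) = (q0, b, L) → [q0]□bbbbbbbbbbbbbbb
Step 15: δ(q0, □) = (q0, b, L) → [q0]□bbbbbbbbbbbbbbbb
Step 16: δ(q0, □) = (q0, b, L) → [q0]□bbbbbbbbbbbbbbbbb
Step 17: δ(q0, □) = (q0, b, L) → [q0]□bbbbbbbbbbbbbbbbbb

The machine has not reached a halting state after 17 steps.
The machine did not halt within the 17-step bound.

Answer: No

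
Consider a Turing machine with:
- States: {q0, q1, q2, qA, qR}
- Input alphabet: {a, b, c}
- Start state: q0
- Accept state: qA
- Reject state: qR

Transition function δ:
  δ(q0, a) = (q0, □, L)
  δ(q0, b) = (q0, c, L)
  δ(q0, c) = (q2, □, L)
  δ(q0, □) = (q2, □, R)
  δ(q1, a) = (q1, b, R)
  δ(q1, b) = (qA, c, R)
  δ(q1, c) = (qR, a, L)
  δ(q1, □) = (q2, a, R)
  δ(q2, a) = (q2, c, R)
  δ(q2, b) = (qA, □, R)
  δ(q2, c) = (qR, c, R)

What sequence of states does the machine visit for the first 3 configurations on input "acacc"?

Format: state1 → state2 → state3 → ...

Execution trace:
Initial: [q0]acacc
Step 1: δ(q0, a) = (q0, □, L) → [q0]□□cacc
Step 2: δ(q0, □) = (q2, □, R) → □[q2]□cacc

No transition is defined for δ(q2, □). By convention the machine halts and rejects.

State sequence: q0 → q0 → q2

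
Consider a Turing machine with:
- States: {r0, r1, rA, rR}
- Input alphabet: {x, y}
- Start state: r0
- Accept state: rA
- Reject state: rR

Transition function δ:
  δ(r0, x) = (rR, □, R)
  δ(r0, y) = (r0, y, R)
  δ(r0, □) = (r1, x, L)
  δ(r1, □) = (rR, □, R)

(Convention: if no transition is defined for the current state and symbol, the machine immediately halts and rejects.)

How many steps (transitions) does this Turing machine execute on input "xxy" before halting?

Execution trace:
Initial: [r0]xxy
Step 1: δ(r0, x) = (rR, □, R) → □[rR]xy

The machine reaches the reject state rR and halts.

The machine executed 1 step before halting.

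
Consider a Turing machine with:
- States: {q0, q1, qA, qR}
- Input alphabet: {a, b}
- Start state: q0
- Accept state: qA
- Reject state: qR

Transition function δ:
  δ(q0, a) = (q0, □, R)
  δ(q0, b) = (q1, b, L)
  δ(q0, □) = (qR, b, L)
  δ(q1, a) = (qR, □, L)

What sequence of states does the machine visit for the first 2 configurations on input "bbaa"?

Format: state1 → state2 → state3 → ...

Execution trace:
Initial: [q0]bbaa
Step 1: δ(q0, b) = (q1, b, L) → [q1]□bbaa

No transition is defined for δ(q1, □). By convention the machine halts and rejects.

State sequence: q0 → q1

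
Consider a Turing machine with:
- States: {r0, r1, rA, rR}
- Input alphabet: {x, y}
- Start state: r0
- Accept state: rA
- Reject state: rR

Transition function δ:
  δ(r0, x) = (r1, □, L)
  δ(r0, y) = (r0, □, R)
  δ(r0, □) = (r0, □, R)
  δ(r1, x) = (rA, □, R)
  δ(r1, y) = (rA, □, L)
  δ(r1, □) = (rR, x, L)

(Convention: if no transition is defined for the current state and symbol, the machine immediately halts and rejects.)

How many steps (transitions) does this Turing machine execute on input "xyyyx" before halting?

Execution trace:
Initial: [r0]xyyyx
Step 1: δ(r0, x) = (r1, □, L) → [r1]□□yyyx
Step 2: δ(r1, □) = (rR, x, L) → [rR]□x□yyyx

The machine reaches the reject state rR and halts.

The machine executed 2 steps before halting.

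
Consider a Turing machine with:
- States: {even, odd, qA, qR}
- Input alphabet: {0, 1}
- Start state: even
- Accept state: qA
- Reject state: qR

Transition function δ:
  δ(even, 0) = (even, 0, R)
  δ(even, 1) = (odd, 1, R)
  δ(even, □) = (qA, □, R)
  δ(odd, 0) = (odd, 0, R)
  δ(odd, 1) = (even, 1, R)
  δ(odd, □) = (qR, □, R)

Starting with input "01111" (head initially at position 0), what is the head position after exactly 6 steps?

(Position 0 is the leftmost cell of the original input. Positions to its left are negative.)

Execution trace (head position shown):
Step 0: [even]01111  (head at position 0)
Step 1: move right → 0[even]1111  (head at position 1)
Step 2: move right → 01[odd]111  (head at position 2)
Step 3: move right → 011[even]11  (head at position 3)
Step 4: move right → 0111[odd]1  (head at position 4)
Step 5: move right → 01111[even]□  (head at position 5)
Step 6: move right → 01111□[qA]□  (head at position 6)

After 6 steps, the head is at position 6.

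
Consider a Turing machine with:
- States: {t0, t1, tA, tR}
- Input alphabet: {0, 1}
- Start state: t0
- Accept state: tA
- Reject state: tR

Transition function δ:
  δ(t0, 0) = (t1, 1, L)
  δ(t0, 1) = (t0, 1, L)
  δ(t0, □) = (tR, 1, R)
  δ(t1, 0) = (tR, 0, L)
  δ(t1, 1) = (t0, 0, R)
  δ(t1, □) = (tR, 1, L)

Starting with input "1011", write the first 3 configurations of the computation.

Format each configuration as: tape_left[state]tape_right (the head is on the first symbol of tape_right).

Transitions applied:
Step 1: δ(t0, 1) = (t0, 1, L)
Step 2: δ(t0, □) = (tR, 1, R)

The first 3 configurations are:
[t0]1011 ⊢ [t0]□1011 ⊢ 1[tR]1011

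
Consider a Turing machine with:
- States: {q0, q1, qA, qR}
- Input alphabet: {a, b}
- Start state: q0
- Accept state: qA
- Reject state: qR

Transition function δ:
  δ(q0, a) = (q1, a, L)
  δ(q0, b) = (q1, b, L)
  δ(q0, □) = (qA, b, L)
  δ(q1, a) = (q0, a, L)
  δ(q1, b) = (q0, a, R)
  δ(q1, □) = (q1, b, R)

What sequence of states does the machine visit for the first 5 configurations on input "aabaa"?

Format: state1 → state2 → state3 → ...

Execution trace:
Initial: [q0]aabaa
Step 1: δ(q0, a) = (q1, a, L) → [q1]□aabaa
Step 2: δ(q1, □) = (q1, b, R) → b[q1]aabaa
Step 3: δ(q1, a) = (q0, a, L) → [q0]baabaa
Step 4: δ(q0, b) = (q1, b, L) → [q1]□baabaa

State sequence: q0 → q1 → q1 → q0 → q1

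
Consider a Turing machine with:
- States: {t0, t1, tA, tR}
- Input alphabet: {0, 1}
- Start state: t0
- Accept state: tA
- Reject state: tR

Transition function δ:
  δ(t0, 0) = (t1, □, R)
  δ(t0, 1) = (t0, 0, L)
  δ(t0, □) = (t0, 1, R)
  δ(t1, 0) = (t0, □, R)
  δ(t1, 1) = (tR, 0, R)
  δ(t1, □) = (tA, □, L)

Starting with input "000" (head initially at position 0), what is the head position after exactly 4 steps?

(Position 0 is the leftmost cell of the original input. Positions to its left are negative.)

Execution trace (head position shown):
Step 0: [t0]000  (head at position 0)
Step 1: move right → □[t1]00  (head at position 1)
Step 2: move right → □□[t0]0  (head at position 2)
Step 3: move right → □□□[t1]□  (head at position 3)
Step 4: move left → □□[tA]□□  (head at position 2)

After 4 steps, the head is at position 2.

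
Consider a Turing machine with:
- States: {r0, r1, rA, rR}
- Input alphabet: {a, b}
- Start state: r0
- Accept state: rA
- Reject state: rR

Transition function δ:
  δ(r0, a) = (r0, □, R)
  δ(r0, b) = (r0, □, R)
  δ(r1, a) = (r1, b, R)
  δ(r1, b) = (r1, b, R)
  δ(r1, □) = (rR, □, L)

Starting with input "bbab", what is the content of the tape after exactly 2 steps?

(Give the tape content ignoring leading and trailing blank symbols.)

Execution trace:
Initial: [r0]bbab
Step 1: δ(r0, b) = (r0, □, R) → □[r0]bab
Step 2: δ(r0, b) = (r0, □, R) → □□[r0]ab

After 2 steps, the tape (ignoring leading/trailing blanks) is: ab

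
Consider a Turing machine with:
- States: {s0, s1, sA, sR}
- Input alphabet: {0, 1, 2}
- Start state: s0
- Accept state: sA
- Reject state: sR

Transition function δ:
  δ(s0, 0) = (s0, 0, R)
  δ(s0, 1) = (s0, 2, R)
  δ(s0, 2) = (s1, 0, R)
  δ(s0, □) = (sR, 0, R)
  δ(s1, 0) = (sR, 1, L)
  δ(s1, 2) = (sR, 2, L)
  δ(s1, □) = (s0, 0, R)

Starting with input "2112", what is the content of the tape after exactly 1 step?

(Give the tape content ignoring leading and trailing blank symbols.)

Execution trace:
Initial: [s0]2112
Step 1: δ(s0, 2) = (s1, 0, R) → 0[s1]112

No transition is defined for δ(s1, 1). By convention the machine halts and rejects.

After 1 step, the tape (ignoring leading/trailing blanks) is: 0112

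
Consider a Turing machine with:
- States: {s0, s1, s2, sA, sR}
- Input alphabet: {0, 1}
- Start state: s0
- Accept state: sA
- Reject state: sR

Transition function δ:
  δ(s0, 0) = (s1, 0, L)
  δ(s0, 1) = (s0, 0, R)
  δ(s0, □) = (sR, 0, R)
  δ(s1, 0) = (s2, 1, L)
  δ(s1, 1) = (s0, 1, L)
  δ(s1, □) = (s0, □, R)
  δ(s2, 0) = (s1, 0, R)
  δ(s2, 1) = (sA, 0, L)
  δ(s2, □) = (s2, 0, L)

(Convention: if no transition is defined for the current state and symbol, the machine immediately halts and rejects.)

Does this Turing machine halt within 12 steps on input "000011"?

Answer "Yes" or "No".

Execution trace:
Initial: [s0]000011
Step 1: δ(s0, 0) = (s1, 0, L) → [s1]□000011
Step 2: δ(s1, □) = (s0, □, R) → □[s0]000011
Step 3: δ(s0, 0) = (s1, 0, L) → [s1]□000011
Step 4: δ(s1, □) = (s0, □, R) → □[s0]000011
Step 5: δ(s0, 0) = (s1, 0, L) → [s1]□000011
Step 6: δ(s1, □) = (s0, □, R) → □[s0]000011
Step 7: δ(s0, 0) = (s1, 0, L) → [s1]□000011
Step 8: δ(s1, □) = (s0, □, R) → □[s0]000011
Step 9: δ(s0, 0) = (s1, 0, L) → [s1]□000011
Step 10: δ(s1, □) = (s0, □, R) → □[s0]000011
Step 11: δ(s0, 0) = (s1, 0, L) → [s1]□000011
Step 12: δ(s1, □) = (s0, □, R) → □[s0]000011

The machine has not reached a halting state after 12 steps.
The machine did not halt within the 12-step bound.

Answer: No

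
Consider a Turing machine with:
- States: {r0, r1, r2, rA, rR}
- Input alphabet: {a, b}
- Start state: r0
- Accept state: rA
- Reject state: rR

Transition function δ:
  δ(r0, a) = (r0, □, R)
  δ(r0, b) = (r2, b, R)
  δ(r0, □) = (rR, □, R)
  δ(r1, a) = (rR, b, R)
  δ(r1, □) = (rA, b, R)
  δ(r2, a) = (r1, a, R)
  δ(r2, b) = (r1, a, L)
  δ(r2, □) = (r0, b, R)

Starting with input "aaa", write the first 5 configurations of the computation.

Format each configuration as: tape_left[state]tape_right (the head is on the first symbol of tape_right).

Transitions applied:
Step 1: δ(r0, a) = (r0, □, R)
Step 2: δ(r0, a) = (r0, □, R)
Step 3: δ(r0, a) = (r0, □, R)
Step 4: δ(r0, □) = (rR, □, R)

The first 5 configurations are:
[r0]aaa ⊢ □[r0]aa ⊢ □□[r0]a ⊢ □□□[r0]□ ⊢ □□□□[rR]□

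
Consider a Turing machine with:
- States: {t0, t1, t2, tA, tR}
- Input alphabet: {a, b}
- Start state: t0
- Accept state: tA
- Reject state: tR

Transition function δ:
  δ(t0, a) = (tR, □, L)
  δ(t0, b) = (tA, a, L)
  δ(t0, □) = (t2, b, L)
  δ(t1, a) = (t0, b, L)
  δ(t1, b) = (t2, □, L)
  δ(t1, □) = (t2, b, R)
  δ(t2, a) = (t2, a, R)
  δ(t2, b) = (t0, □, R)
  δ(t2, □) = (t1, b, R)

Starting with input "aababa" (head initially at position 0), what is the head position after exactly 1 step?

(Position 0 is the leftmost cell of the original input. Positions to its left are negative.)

Execution trace (head position shown):
Step 0: [t0]aababa  (head at position 0)
Step 1: move left → [tR]□□ababa  (head at position -1)

After 1 step, the head is at position -1.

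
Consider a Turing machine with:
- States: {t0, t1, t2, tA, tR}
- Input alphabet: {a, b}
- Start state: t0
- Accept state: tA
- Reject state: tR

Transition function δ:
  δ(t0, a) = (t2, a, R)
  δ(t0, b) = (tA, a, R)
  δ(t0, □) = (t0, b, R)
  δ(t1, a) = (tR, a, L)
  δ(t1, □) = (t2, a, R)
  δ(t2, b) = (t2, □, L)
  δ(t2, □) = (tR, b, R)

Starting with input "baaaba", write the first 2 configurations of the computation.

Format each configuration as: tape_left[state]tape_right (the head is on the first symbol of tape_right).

Transitions applied:
Step 1: δ(t0, b) = (tA, a, R)

The first 2 configurations are:
[t0]baaaba ⊢ a[tA]aaaba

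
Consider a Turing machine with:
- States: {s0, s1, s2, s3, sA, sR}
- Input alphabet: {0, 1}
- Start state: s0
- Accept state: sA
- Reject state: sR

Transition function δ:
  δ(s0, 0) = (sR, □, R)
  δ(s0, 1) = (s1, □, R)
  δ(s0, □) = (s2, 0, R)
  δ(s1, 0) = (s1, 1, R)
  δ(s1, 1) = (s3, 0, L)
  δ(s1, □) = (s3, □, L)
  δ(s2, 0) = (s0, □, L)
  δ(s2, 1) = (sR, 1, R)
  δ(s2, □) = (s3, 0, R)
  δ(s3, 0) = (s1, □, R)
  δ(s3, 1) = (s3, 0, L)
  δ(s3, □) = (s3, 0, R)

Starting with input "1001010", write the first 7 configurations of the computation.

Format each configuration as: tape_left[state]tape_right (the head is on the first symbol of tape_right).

Transitions applied:
Step 1: δ(s0, 1) = (s1, □, R)
Step 2: δ(s1, 0) = (s1, 1, R)
Step 3: δ(s1, 0) = (s1, 1, R)
Step 4: δ(s1, 1) = (s3, 0, L)
Step 5: δ(s3, 1) = (s3, 0, L)
Step 6: δ(s3, 1) = (s3, 0, L)

The first 7 configurations are:
[s0]1001010 ⊢ □[s1]001010 ⊢ □1[s1]01010 ⊢ □11[s1]1010 ⊢ □1[s3]10010 ⊢ □[s3]100010 ⊢ [s3]□000010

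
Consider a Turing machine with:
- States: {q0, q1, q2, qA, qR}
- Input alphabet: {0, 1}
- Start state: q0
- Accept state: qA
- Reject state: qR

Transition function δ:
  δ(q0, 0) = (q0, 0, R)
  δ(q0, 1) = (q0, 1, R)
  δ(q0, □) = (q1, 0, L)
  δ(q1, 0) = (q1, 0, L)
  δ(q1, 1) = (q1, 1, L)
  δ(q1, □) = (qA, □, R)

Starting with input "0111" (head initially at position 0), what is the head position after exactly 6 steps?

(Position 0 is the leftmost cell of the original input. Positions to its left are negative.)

Execution trace (head position shown):
Step 0: [q0]0111  (head at position 0)
Step 1: move right → 0[q0]111  (head at position 1)
Step 2: move right → 01[q0]11  (head at position 2)
Step 3: move right → 011[q0]1  (head at position 3)
Step 4: move right → 0111[q0]□  (head at position 4)
Step 5: move left → 011[q1]10  (head at position 3)
Step 6: move left → 01[q1]110  (head at position 2)

After 6 steps, the head is at position 2.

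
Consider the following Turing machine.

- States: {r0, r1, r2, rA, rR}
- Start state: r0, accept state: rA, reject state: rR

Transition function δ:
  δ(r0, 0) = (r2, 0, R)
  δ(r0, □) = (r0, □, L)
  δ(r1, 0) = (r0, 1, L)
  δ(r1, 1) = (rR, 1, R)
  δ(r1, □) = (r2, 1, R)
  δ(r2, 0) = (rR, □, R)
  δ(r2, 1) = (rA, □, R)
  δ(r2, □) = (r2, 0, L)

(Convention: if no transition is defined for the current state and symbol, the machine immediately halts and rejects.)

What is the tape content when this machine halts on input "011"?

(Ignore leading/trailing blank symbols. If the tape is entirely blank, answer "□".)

Execution trace:
Initial: [r0]011
Step 1: δ(r0, 0) = (r2, 0, R) → 0[r2]11
Step 2: δ(r2, 1) = (rA, □, R) → 0□[rA]1

The machine reaches the accept state rA and halts.

Final tape (ignoring leading/trailing blanks): 0□1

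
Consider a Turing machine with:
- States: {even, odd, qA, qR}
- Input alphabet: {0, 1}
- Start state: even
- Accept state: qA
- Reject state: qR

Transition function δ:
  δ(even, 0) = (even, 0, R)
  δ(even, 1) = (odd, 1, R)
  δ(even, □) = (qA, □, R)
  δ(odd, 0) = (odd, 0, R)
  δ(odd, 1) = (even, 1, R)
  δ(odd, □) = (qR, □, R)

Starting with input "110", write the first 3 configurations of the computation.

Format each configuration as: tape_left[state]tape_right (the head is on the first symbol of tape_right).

Transitions applied:
Step 1: δ(even, 1) = (odd, 1, R)
Step 2: δ(odd, 1) = (even, 1, R)

The first 3 configurations are:
[even]110 ⊢ 1[odd]10 ⊢ 11[even]0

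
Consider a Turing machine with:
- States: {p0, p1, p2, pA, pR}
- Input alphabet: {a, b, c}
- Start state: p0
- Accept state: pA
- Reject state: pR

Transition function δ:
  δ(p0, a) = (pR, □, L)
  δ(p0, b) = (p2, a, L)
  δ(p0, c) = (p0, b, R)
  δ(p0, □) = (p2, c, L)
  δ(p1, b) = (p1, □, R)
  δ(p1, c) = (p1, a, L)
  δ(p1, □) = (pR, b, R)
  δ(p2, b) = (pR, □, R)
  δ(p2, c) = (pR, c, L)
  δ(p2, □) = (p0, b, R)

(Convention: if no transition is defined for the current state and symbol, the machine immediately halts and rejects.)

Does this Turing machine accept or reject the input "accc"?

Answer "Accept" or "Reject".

Execution trace:
Initial: [p0]accc
Step 1: δ(p0, a) = (pR, □, L) → [pR]□□ccc

The machine reaches the reject state pR and halts.

Answer: Reject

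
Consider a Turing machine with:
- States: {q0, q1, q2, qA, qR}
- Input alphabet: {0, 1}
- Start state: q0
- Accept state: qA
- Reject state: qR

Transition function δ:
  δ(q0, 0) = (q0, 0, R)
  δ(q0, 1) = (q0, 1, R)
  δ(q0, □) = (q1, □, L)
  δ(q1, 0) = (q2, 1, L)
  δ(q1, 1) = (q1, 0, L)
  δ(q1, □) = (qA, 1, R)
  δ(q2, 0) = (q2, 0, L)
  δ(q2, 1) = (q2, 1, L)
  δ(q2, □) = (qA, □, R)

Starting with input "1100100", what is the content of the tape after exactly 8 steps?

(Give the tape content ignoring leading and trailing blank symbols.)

Execution trace:
Initial: [q0]1100100
Step 1: δ(q0, 1) = (q0, 1, R) → 1[q0]100100
Step 2: δ(q0, 1) = (q0, 1, R) → 11[q0]00100
Step 3: δ(q0, 0) = (q0, 0, R) → 110[q0]0100
Step 4: δ(q0, 0) = (q0, 0, R) → 1100[q0]100
Step 5: δ(q0, 1) = (q0, 1, R) → 11001[q0]00
Step 6: δ(q0, 0) = (q0, 0, R) → 110010[q0]0
Step 7: δ(q0, 0) = (q0, 0, R) → 1100100[q0]□
Step 8: δ(q0, □) = (q1, □, L) → 110010[q1]0□

After 8 steps, the tape (ignoring leading/trailing blanks) is: 1100100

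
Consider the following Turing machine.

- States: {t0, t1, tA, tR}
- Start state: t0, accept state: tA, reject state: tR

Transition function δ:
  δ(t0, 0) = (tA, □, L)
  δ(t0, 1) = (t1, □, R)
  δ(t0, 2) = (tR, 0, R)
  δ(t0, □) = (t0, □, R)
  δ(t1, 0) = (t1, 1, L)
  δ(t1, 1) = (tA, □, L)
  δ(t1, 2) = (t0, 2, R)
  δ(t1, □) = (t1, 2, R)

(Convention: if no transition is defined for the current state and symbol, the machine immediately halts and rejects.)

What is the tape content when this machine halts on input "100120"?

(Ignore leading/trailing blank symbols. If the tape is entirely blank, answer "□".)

Execution trace:
Initial: [t0]100120
Step 1: δ(t0, 1) = (t1, □, R) → □[t1]00120
Step 2: δ(t1, 0) = (t1, 1, L) → [t1]□10120
Step 3: δ(t1, □) = (t1, 2, R) → 2[t1]10120
Step 4: δ(t1, 1) = (tA, □, L) → [tA]2□0120

The machine reaches the accept state tA and halts.

Final tape (ignoring leading/trailing blanks): 2□0120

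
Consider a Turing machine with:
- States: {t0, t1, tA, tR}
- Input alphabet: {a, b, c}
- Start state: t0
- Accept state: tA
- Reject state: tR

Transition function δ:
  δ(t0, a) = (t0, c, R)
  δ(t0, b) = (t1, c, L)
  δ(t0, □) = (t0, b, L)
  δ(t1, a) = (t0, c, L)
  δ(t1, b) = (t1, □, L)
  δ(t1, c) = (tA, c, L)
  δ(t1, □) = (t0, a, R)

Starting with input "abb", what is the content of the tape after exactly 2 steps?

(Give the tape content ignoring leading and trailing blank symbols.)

Execution trace:
Initial: [t0]abb
Step 1: δ(t0, a) = (t0, c, R) → c[t0]bb
Step 2: δ(t0, b) = (t1, c, L) → [t1]ccb

After 2 steps, the tape (ignoring leading/trailing blanks) is: ccb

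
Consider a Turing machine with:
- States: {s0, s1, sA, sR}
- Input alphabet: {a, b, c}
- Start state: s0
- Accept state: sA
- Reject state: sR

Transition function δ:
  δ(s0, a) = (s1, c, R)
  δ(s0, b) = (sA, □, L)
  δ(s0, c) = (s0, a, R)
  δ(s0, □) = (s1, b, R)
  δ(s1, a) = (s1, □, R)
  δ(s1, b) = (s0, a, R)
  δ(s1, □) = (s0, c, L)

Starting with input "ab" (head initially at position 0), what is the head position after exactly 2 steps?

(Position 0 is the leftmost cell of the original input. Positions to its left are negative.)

Execution trace (head position shown):
Step 0: [s0]ab  (head at position 0)
Step 1: move right → c[s1]b  (head at position 1)
Step 2: move right → ca[s0]□  (head at position 2)

After 2 steps, the head is at position 2.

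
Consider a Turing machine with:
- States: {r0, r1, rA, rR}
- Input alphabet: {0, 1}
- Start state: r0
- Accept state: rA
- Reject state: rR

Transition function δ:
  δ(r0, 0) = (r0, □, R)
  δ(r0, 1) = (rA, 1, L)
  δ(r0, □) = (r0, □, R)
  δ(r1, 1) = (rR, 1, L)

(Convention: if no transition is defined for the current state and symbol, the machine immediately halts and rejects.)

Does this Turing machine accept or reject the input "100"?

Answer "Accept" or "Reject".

Execution trace:
Initial: [r0]100
Step 1: δ(r0, 1) = (rA, 1, L) → [rA]□100

The machine reaches the accept state rA and halts.

Answer: Accept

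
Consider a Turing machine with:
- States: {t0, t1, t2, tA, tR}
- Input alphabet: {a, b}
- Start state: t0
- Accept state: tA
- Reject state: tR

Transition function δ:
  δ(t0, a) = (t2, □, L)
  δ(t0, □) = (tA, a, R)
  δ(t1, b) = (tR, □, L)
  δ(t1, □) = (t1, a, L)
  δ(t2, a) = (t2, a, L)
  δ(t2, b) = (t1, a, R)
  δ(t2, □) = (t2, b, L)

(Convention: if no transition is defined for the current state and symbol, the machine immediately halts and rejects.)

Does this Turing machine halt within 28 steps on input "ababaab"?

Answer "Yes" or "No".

Execution trace:
Initial: [t0]ababaab
Step 1: δ(t0, a) = (t2, □, L) → [t2]□□babaab
Step 2: δ(t2, □) = (t2, b, L) → [t2]□b□babaab
Step 3: δ(t2, □) = (t2, b, L) → [t2]□bb□babaab
Step 4: δ(t2, □) = (t2, b, L) → [t2]□bbb□babaab
Step 5: δ(t2, □) = (t2, b, L) → [t2]□bbbb□babaab
Step 6: δ(t2, □) = (t2, b, L) → [t2]□bbbbb□babaab
Step 7: δ(t2, □) = (t2, b, L) → [t2]□bbbbbb□babaab
Step 8: δ(t2, □) = (t2, b, L) → [t2]□bbbbbbb□babaab
Step 9: δ(t2, □) = (t2, b, L) → [t2]□bbbbbbbb□babaab
Step 10: δ(t2, □) = (t2, b, L) → [t2]□bbbbbbbbb□babaab
Step 11: δ(t2, □) = (t2, b, L) → [t2]□bbbbbbbbbb□babaab
Step 12: δ(t2, □) = (t2, b, L) → [t2]□bbbbbbbbbbb□babaab
Step 13: δ(t2, □) = (t2, b, L) → [t2]□bbbbbbbbbbbb□babaab
Step 14: δ(t2, □) = (t2, b, L) → [t2]□bbbbbbbbbbbbb□babaab
Step 15: δ(t2, □) = (t2, b, L) → [t2]□bbbbbbbbbbbbbb□babaab
Step 16: δ(t2, □) = (t2, b, L) → [t2]□bbbbbbbbbbbbbbb□babaab
Step 17: δ(t2, □) = (t2, b, L) → [t2]□bbbbbbbbbbbbbbbb□babaab
Step 18: δ(t2, □) = (t2, b, L) → [t2]□bbbbbbbbbbbbbbbbb□babaab
Step 19: δ(t2, □) = (t2, b, L) → [t2]□bbbbbbbbbbbbbbbbbb□babaab
Step 20: δ(t2, □) = (t2, b, L) → [t2]□bbbbbbbbbbbbbbbbbbb□babaab
Step 21: δ(t2, □) = (t2, b, L) → [t2]□bbbbbbbbbbbbbbbbbbbb□babaab
Step 22: δ(t2, □) = (t2, b, L) → [t2]□bbbbbbbbbbbbbbbbbbbbb□babaab
Step 23: δ(t2, □) = (t2, b, L) → [t2]□bbbbbbbbbbbbbbbbbbbbbb□babaab
Step 24: δ(t2, □) = (t2, b, L) → [t2]□bbbbbbbbbbbbbbbbbbbbbbb□babaab
Step 25: δ(t2, □) = (t2, b, L) → [t2]□bbbbbbbbbbbbbbbbbbbbbbbb□babaab
Step 26: δ(t2, □) = (t2, b, L) → [t2]□bbbbbbbbbbbbbbbbbbbbbbbbb□babaab
Step 27: δ(t2, □) = (t2, b, L) → [t2]□bbbbbbbbbbbbbbbbbbbbbbbbbb□babaab
Step 28: δ(t2, □) = (t2, b, L) → [t2]□bbbbbbbbbbbbbbbbbbbbbbbbbbb□babaab

The machine has not reached a halting state after 28 steps.
The machine did not halt within the 28-step bound.

Answer: No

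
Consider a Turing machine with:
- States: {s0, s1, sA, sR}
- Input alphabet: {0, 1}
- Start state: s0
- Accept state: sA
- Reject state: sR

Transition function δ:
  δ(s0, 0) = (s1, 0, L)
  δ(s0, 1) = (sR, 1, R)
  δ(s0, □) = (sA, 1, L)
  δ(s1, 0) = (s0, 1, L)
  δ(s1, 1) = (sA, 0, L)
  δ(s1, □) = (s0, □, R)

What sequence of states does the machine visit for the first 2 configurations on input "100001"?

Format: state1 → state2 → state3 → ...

Execution trace:
Initial: [s0]100001
Step 1: δ(s0, 1) = (sR, 1, R) → 1[sR]00001

The machine reaches the reject state sR and halts.

State sequence: s0 → sR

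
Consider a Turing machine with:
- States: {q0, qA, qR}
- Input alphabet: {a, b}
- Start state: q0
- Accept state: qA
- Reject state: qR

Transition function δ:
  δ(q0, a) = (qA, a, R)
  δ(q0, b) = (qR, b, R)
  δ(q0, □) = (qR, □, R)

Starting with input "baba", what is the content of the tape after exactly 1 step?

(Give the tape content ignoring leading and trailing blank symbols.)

Execution trace:
Initial: [q0]baba
Step 1: δ(q0, b) = (qR, b, R) → b[qR]aba

The machine reaches the reject state qR and halts.

After 1 step, the tape (ignoring leading/trailing blanks) is: baba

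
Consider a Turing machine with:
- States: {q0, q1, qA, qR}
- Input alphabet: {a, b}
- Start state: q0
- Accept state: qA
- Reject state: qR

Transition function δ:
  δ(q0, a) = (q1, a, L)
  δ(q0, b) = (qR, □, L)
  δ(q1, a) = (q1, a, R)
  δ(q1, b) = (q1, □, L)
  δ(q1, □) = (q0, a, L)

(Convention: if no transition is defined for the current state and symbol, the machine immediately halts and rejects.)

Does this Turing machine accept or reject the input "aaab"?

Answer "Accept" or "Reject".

Execution trace:
Initial: [q0]aaab
Step 1: δ(q0, a) = (q1, a, L) → [q1]□aaab
Step 2: δ(q1, □) = (q0, a, L) → [q0]□aaaab

No transition is defined for δ(q0, □). By convention the machine halts and rejects.

Answer: Reject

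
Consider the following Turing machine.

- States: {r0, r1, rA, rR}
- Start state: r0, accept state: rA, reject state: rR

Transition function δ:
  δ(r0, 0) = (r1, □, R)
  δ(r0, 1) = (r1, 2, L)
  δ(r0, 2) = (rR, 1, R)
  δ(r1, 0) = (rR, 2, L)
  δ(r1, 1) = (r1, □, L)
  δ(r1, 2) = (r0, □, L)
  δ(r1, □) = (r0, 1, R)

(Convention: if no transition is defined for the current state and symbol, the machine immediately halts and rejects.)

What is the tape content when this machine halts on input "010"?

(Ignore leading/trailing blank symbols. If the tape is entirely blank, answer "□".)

Execution trace:
Initial: [r0]010
Step 1: δ(r0, 0) = (r1, □, R) → □[r1]10
Step 2: δ(r1, 1) = (r1, □, L) → [r1]□□0
Step 3: δ(r1, □) = (r0, 1, R) → 1[r0]□0

No transition is defined for δ(r0, □). By convention the machine halts and rejects.

Final tape (ignoring leading/trailing blanks): 1□0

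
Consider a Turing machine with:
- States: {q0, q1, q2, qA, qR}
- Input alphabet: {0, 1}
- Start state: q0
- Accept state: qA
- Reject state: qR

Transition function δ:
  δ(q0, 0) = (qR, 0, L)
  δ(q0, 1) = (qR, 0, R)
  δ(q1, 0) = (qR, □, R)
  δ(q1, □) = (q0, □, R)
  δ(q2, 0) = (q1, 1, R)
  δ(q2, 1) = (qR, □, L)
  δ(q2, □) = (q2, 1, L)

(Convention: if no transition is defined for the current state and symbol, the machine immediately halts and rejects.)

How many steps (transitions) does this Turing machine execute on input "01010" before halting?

Execution trace:
Initial: [q0]01010
Step 1: δ(q0, 0) = (qR, 0, L) → [qR]□01010

The machine reaches the reject state qR and halts.

The machine executed 1 step before halting.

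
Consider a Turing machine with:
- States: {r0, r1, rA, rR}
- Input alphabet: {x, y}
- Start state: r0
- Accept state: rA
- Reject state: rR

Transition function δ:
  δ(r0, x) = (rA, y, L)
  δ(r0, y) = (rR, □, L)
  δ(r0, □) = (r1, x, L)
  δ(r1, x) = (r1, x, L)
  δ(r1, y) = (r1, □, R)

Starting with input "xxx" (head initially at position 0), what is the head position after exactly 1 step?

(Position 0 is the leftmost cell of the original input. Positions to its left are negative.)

Execution trace (head position shown):
Step 0: [r0]xxx  (head at position 0)
Step 1: move left → [rA]□yxx  (head at position -1)

After 1 step, the head is at position -1.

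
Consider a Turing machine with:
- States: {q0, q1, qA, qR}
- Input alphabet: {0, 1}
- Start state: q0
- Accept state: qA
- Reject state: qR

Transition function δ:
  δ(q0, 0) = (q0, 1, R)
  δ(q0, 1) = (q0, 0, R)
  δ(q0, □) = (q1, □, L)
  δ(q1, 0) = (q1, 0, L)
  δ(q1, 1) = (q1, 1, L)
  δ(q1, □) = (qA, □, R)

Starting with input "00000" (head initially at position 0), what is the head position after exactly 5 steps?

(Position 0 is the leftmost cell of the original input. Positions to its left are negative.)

Execution trace (head position shown):
Step 0: [q0]00000  (head at position 0)
Step 1: move right → 1[q0]0000  (head at position 1)
Step 2: move right → 11[q0]000  (head at position 2)
Step 3: move right → 111[q0]00  (head at position 3)
Step 4: move right → 1111[q0]0  (head at position 4)
Step 5: move right → 11111[q0]□  (head at position 5)

After 5 steps, the head is at position 5.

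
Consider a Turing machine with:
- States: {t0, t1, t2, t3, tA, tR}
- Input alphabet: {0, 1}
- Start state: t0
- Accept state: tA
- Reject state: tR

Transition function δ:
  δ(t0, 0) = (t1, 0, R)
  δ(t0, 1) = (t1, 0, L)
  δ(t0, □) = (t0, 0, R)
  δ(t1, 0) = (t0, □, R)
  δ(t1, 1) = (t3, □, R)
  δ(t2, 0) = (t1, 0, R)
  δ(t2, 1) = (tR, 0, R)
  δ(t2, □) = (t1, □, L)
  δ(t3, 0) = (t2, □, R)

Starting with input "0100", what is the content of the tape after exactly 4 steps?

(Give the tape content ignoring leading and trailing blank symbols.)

Execution trace:
Initial: [t0]0100
Step 1: δ(t0, 0) = (t1, 0, R) → 0[t1]100
Step 2: δ(t1, 1) = (t3, □, R) → 0□[t3]00
Step 3: δ(t3, 0) = (t2, □, R) → 0□□[t2]0
Step 4: δ(t2, 0) = (t1, 0, R) → 0□□0[t1]□

No transition is defined for δ(t1, □). By convention the machine halts and rejects.

After 4 steps, the tape (ignoring leading/trailing blanks) is: 0□□0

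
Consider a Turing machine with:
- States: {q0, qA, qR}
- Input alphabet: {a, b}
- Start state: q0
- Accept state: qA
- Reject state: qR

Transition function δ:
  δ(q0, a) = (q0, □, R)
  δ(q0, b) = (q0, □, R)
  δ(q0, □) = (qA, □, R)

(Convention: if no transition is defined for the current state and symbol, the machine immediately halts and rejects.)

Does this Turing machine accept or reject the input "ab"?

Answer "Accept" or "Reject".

Execution trace:
Initial: [q0]ab
Step 1: δ(q0, a) = (q0, □, R) → □[q0]b
Step 2: δ(q0, b) = (q0, □, R) → □□[q0]□
Step 3: δ(q0, □) = (qA, □, R) → □□□[qA]□

The machine reaches the accept state qA and halts.

Answer: Accept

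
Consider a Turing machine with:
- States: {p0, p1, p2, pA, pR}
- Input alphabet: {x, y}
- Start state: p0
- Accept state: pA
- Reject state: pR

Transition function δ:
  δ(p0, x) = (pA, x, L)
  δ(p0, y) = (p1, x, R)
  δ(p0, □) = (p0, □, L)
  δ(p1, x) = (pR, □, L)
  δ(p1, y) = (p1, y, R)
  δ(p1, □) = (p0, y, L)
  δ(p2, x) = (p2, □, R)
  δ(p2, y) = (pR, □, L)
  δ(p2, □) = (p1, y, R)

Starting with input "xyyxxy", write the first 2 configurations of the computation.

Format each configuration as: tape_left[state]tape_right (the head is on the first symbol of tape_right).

Transitions applied:
Step 1: δ(p0, x) = (pA, x, L)

The first 2 configurations are:
[p0]xyyxxy ⊢ [pA]□xyyxxy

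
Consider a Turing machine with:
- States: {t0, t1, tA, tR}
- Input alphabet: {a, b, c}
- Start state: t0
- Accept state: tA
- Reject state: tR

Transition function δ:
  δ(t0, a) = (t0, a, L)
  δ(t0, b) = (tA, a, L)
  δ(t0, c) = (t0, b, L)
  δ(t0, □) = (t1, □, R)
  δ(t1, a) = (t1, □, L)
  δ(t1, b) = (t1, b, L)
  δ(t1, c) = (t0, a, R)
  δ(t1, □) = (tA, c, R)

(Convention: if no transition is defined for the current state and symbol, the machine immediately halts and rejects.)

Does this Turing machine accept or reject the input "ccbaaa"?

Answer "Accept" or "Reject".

Execution trace:
Initial: [t0]ccbaaa
Step 1: δ(t0, c) = (t0, b, L) → [t0]□bcbaaa
Step 2: δ(t0, □) = (t1, □, R) → □[t1]bcbaaa
Step 3: δ(t1, b) = (t1, b, L) → [t1]□bcbaaa
Step 4: δ(t1, □) = (tA, c, R) → c[tA]bcbaaa

The machine reaches the accept state tA and halts.

Answer: Accept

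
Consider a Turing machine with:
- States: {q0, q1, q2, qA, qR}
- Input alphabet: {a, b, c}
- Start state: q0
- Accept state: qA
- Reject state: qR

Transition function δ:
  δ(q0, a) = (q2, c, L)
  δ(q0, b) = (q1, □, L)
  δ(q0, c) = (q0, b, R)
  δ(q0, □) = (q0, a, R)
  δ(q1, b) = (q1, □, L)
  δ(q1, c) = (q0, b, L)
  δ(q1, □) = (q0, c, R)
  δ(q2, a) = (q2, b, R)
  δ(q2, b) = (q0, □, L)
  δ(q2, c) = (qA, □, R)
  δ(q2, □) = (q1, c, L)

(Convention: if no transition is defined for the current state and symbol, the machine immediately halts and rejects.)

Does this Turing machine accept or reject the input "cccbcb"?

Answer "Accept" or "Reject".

Execution trace:
Initial: [q0]cccbcb
Step 1: δ(q0, c) = (q0, b, R) → b[q0]ccbcb
Step 2: δ(q0, c) = (q0, b, R) → bb[q0]cbcb
Step 3: δ(q0, c) = (q0, b, R) → bbb[q0]bcb
Step 4: δ(q0, b) = (q1, □, L) → bb[q1]b□cb
Step 5: δ(q1, b) = (q1, □, L) → b[q1]b□□cb
Step 6: δ(q1, b) = (q1, □, L) → [q1]b□□□cb
Step 7: δ(q1, b) = (q1, □, L) → [q1]□□□□□cb
Step 8: δ(q1, □) = (q0, c, R) → c[q0]□□□□cb
Step 9: δ(q0, □) = (q0, a, R) → ca[q0]□□□cb
Step 10: δ(q0, □) = (q0, a, R) → caa[q0]□□cb
Step 11: δ(q0, □) = (q0, a, R) → caaa[q0]□cb
Step 12: δ(q0, □) = (q0, a, R) → caaaa[q0]cb
Step 13: δ(q0, c) = (q0, b, R) → caaaab[q0]b
Step 14: δ(q0, b) = (q1, □, L) → caaaa[q1]b□
Step 15: δ(q1, b) = (q1, □, L) → caaa[q1]a□□

No transition is defined for δ(q1, a). By convention the machine halts and rejects.

Answer: Reject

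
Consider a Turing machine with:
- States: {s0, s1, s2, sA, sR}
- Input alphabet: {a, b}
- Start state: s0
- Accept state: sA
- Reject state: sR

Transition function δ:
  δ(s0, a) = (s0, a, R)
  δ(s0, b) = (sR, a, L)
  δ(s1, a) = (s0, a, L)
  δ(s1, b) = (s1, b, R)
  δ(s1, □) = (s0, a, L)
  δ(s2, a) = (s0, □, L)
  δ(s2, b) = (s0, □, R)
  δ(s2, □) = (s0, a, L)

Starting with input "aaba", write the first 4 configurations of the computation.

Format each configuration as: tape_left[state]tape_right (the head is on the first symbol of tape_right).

Transitions applied:
Step 1: δ(s0, a) = (s0, a, R)
Step 2: δ(s0, a) = (s0, a, R)
Step 3: δ(s0, b) = (sR, a, L)

The first 4 configurations are:
[s0]aaba ⊢ a[s0]aba ⊢ aa[s0]ba ⊢ a[sR]aaa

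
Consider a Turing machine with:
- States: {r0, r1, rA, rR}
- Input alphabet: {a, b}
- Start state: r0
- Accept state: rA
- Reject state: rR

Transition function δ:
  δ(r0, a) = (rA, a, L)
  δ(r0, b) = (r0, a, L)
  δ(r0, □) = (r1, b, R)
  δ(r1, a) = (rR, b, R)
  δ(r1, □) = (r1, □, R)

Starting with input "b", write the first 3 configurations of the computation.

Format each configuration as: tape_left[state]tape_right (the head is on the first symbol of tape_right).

Transitions applied:
Step 1: δ(r0, b) = (r0, a, L)
Step 2: δ(r0, □) = (r1, b, R)

The first 3 configurations are:
[r0]b ⊢ [r0]□a ⊢ b[r1]a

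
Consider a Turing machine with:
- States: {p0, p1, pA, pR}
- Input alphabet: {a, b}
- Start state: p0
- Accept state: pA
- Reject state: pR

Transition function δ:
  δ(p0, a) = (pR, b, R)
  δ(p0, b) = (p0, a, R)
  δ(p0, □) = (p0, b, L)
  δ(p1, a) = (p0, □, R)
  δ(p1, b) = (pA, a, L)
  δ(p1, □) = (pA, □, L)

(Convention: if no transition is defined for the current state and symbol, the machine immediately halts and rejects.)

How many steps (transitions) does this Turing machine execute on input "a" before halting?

Execution trace:
Initial: [p0]a
Step 1: δ(p0, a) = (pR, b, R) → b[pR]□

The machine reaches the reject state pR and halts.

The machine executed 1 step before halting.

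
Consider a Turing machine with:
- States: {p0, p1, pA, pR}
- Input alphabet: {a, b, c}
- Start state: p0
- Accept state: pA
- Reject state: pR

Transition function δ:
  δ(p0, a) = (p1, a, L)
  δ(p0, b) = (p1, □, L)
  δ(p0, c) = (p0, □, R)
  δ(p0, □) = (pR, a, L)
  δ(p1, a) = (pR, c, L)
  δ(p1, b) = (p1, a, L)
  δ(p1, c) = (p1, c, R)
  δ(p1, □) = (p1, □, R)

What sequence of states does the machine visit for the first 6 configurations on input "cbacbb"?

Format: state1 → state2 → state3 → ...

Execution trace:
Initial: [p0]cbacbb
Step 1: δ(p0, c) = (p0, □, R) → □[p0]bacbb
Step 2: δ(p0, b) = (p1, □, L) → [p1]□□acbb
Step 3: δ(p1, □) = (p1, □, R) → □[p1]□acbb
Step 4: δ(p1, □) = (p1, □, R) → □□[p1]acbb
Step 5: δ(p1, a) = (pR, c, L) → □[pR]□ccbb

The machine reaches the reject state pR and halts.

State sequence: p0 → p0 → p1 → p1 → p1 → pR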